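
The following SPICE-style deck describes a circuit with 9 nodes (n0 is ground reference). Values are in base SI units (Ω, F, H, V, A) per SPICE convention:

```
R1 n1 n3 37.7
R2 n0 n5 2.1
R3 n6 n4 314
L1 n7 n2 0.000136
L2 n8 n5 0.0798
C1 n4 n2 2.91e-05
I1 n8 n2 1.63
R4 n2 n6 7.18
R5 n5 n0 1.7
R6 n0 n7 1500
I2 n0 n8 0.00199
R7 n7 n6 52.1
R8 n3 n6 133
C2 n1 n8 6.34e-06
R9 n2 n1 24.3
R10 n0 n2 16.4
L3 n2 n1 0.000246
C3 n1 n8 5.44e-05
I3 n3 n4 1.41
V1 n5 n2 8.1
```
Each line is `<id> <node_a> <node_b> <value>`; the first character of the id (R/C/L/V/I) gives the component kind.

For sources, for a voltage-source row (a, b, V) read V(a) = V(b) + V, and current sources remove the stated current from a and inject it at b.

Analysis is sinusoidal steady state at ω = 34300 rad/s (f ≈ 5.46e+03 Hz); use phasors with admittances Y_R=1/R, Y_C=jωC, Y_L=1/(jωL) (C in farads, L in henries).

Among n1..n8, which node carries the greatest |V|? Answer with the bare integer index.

3

MNA unknowns: 8 node voltages V₁..V_8 plus 1 source current (V1)
R1: Y=0.02653+0.000j on G[1,3]
R2: Y=0.4762+0.000j on G[0,5]
R3: Y=0.003185+0.000j on G[6,4]
L1: Y=0.000-0.2144j on G[7,2]
L2: Y=0.000-0.0003653j on G[8,5]
C1: Y=0.000+0.9981j on G[4,2]
I1: z[8]−=1.63, z[2]+=1.63
R4: Y=0.1393+0.000j on G[2,6]
R5: Y=0.5882+0.000j on G[5,0]
R6: Y=0.0006667+0.000j on G[0,7]
I2: z[0]−=0.00199, z[8]+=0.00199
R7: Y=0.01919+0.000j on G[7,6]
R8: Y=0.007519+0.000j on G[3,6]
C2: Y=0.000+0.2175j on G[1,8]
R9: Y=0.04115+0.000j on G[2,1]
R10: Y=0.06098+0.000j on G[0,2]
L3: Y=0.000-0.1185j on G[2,1]
C3: Y=0.000+1.866j on G[1,8]
I3: z[3]−=1.41, z[4]+=1.41
V1: row V5−V2=8.1, i_V1 at 5,2
solve → V1=-15.48-19.95j, V2=-7.655+0.0001014j, V3=-55.64-15.71j, V4=-7.653-1.406j, V5=0.4451+0.0001014j, V6=-9.782-0.7439j, V7=-7.604-0.1712j, V8=-15.48-19.17j
aux → i_V1=-0.4808+0.005712j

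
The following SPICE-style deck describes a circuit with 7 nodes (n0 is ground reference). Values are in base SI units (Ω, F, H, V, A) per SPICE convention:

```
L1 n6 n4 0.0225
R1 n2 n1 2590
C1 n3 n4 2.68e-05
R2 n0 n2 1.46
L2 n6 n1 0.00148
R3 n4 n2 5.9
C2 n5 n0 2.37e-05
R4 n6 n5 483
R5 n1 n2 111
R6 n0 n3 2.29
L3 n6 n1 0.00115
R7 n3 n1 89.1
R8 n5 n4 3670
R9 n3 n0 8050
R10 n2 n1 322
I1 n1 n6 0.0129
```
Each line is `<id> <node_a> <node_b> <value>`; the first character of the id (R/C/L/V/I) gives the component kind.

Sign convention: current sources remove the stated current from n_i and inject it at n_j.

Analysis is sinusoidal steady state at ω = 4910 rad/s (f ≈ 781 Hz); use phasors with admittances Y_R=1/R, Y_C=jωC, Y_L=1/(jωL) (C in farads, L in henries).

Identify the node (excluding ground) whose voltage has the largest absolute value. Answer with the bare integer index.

6

MNA unknowns: 6 node voltages V₁..V_6
L1: Y=0.000-0.009052j on G[6,4]
R1: Y=0.0003861+0.000j on G[2,1]
C1: Y=0.000+0.1316j on G[3,4]
R2: Y=0.6849+0.000j on G[0,2]
L2: Y=0.000-0.1376j on G[6,1]
R3: Y=0.1695+0.000j on G[4,2]
C2: Y=0.000+0.1164j on G[5,0]
R4: Y=0.002070+0.000j on G[6,5]
R5: Y=0.009009+0.000j on G[1,2]
R6: Y=0.4367+0.000j on G[0,3]
L3: Y=0.000-0.1771j on G[6,1]
R7: Y=0.01122+0.000j on G[3,1]
R8: Y=0.0002725+0.000j on G[5,4]
R9: Y=0.0001242+0.000j on G[3,0]
R10: Y=0.003106+0.000j on G[2,1]
I1: z[1]−=0.0129, z[6]+=0.0129
solve → V1=-0.01162-0.007542j, V2=7.558e-05-0.0002220j, V3=-6.380e-05+0.0001951j, V4=0.001244-0.0005790j, V5=0.0005740+0.0002054j, V6=-0.01106+0.03257j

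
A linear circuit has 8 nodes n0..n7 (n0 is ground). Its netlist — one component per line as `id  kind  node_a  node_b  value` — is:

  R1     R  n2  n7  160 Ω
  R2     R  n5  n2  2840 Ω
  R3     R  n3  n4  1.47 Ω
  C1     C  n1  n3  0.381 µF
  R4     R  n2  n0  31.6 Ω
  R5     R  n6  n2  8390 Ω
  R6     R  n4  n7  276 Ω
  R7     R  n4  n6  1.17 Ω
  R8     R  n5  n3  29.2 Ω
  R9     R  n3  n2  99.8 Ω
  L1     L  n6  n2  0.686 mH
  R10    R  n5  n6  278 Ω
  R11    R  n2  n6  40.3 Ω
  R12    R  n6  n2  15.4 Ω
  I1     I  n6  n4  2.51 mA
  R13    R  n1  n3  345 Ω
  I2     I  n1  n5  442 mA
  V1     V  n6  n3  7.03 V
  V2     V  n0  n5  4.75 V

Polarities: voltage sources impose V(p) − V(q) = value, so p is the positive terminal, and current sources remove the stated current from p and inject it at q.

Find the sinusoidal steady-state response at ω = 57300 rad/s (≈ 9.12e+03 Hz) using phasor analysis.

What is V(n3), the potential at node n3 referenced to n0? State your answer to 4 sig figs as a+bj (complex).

Element admittances at ω=57300 rad/s:
  Y(R1) = 0.006250+0.000j S between n2,n7
  Y(R2) = 0.0003521+0.000j S between n5,n2
  Y(R3) = 0.6803+0.000j S between n3,n4
  Y(C1) = 0.000+0.02183j S between n1,n3
  Y(R4) = 0.03165+0.000j S between n2,n0
  Y(R5) = 0.0001192+0.000j S between n6,n2
  Y(R6) = 0.003623+0.000j S between n4,n7
  Y(R7) = 0.8547+0.000j S between n4,n6
  Y(R8) = 0.03425+0.000j S between n5,n3
  Y(R9) = 0.01002+0.000j S between n3,n2
  Y(L1) = 0.000-0.02544j S between n6,n2
  Y(R10) = 0.003597+0.000j S between n5,n6
  Y(R11) = 0.02481+0.000j S between n2,n6
  Y(R12) = 0.06494+0.000j S between n6,n2
  I1: injects 0.00251 A into n4 (from n6)
  Y(R13) = 0.002899+0.000j S between n1,n3
  I2: injects 0.442 A into n5 (from n1)
  V1: constraint V(n6)−V(n3) = 7.03
  V2: constraint V(n0)−V(n5) = 4.75
Assemble and solve the 9×9 MNA system:
  V(n1)=-15.50+19.82j  V(n2)=-5.063+0.08870j  V(n3)=-12.86-0.07500j  V(n4)=-8.940-0.07475j  V(n5)=-4.750+0.000j  V(n6)=-5.832-0.07500j  V(n7)=-6.485+0.02872j
  i(V1)=-2.582-0.004375j  i(V2)=-0.1602+0.002807j

-12.86-0.07500j V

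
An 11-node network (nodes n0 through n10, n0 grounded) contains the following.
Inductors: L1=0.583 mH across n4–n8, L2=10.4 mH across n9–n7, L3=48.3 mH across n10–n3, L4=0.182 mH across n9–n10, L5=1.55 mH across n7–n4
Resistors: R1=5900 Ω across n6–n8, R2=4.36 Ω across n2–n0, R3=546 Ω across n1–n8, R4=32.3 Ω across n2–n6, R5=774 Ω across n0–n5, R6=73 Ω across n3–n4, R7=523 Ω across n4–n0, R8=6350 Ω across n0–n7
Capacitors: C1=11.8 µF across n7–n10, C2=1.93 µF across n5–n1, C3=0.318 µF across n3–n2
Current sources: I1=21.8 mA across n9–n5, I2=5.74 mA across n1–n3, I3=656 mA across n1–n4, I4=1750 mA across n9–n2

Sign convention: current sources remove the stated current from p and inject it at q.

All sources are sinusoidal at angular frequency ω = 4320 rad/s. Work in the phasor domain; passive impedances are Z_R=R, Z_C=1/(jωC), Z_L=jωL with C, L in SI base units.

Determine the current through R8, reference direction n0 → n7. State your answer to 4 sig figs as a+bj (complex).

0.06049-0.02753j A

Apply KCL at each of the 10 non-ground nodes and solve the resulting linear system.
Node n1: branches {R3, I2, I3, C2} → V_1 = -426.2+138.3j
Node n2: branches {R2, R4, C3, I4} → V_2 = 5.935-2.056j
Node n3: branches {L3, I2, C3, R6} → V_3 = -360.5+232.9j
Node n4: branches {L1, I3, L5, R6, R7} → V_4 = -385.2+186.3j
Node n5: branches {I1, C2, R5} → V_5 = -436.7+68.02j
Node n6: branches {R1, R4} → V_6 = 3.807-1.031j
Node n7: branches {L2, C1, L5, R8} → V_7 = -384.1+174.8j
Node n8: branches {L1, R1, R3} → V_8 = -384.9+186.3j
Node n9: branches {L2, I1, L4, I4} → V_9 = -388.7+232.6j
Node n10: branches {L3, C1, L4} → V_10 = -388.8+235.0j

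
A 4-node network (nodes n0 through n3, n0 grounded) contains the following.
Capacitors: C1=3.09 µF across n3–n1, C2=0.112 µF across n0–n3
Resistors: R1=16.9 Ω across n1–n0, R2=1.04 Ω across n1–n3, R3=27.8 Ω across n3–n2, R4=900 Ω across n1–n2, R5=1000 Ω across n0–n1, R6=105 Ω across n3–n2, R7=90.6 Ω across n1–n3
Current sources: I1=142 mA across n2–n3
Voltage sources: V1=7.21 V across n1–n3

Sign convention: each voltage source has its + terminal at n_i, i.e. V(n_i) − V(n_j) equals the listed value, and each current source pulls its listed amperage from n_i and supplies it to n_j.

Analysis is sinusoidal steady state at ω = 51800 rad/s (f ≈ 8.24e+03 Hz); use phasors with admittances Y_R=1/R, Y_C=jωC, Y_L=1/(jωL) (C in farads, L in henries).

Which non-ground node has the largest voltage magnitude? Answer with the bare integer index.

Element admittances at ω=51800 rad/s:
  Y(C1) = 0.000+0.1601j S between n3,n1
  Y(R1) = 0.05917+0.000j S between n1,n0
  Y(R2) = 0.9615+0.000j S between n1,n3
  Y(R3) = 0.03597+0.000j S between n3,n2
  Y(R4) = 0.001111+0.000j S between n1,n2
  Y(R5) = 0.001000+0.000j S between n0,n1
  I1: injects 0.142 A into n3 (from n2)
  Y(R6) = 0.009524+0.000j S between n3,n2
  Y(R7) = 0.01104+0.000j S between n1,n3
  Y(C2) = 0.000+0.005802j S between n0,n3
  V1: constraint V(n1)−V(n3) = 7.21
Assemble and solve the 4×4 MNA system:
  V(n1)=0.06641+0.6888j  V(n2)=-10.02+0.6888j  V(n3)=-7.144+0.6888j
  i(V1)=-7.027-1.195j

2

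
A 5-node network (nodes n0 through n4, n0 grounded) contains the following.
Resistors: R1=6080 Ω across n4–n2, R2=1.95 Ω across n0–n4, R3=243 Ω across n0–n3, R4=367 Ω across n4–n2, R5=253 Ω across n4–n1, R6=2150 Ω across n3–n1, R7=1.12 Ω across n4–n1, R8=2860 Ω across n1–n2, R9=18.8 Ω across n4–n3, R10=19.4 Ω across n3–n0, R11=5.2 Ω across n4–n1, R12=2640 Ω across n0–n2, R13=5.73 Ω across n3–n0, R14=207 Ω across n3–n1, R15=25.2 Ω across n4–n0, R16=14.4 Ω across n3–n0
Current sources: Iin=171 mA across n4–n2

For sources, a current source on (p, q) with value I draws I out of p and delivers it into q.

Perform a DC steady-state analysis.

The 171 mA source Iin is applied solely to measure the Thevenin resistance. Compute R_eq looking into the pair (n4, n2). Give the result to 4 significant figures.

MNA unknowns: 4 node voltages V₁..V_4
R1: Y=0.0001645 on G[4,2]
R2: Y=0.5128 on G[0,4]
R3: Y=0.004115 on G[0,3]
R4: Y=0.002725 on G[4,2]
R5: Y=0.003953 on G[4,1]
R6: Y=0.0004651 on G[3,1]
R7: Y=0.8929 on G[4,1]
R8: Y=0.0003497 on G[1,2]
R9: Y=0.05319 on G[4,3]
R10: Y=0.05155 on G[3,0]
R11: Y=0.1923 on G[4,1]
R12: Y=0.0003788 on G[0,2]
R13: Y=0.1745 on G[3,0]
R14: Y=0.004831 on G[3,1]
R15: Y=0.03968 on G[4,0]
R16: Y=0.06944 on G[3,0]
Iin: z[4]−=0.171, z[2]+=0.171
solve → V1=-0.01465, V2=47.24, V3=-0.004653, V4=-0.02987

R_eq = 276.4 Ω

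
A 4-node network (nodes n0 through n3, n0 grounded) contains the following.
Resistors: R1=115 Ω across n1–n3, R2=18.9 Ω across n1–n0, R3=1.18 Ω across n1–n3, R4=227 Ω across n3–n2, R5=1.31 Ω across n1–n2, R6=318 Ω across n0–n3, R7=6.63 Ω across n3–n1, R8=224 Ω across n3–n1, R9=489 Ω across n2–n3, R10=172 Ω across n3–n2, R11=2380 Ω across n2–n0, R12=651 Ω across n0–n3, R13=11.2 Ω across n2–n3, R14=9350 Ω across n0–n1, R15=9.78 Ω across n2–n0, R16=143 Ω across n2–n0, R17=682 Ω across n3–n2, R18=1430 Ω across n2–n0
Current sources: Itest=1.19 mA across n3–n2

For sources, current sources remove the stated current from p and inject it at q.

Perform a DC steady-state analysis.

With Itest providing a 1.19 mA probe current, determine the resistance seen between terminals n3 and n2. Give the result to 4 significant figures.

Element admittances at DC:
  Y(R1) = 0.008696 S between n1,n3
  Y(R2) = 0.05291 S between n1,n0
  Y(R3) = 0.8475 S between n1,n3
  Y(R4) = 0.004405 S between n3,n2
  Y(R5) = 0.7634 S between n1,n2
  Y(R6) = 0.003145 S between n0,n3
  Y(R7) = 0.1508 S between n3,n1
  Y(R8) = 0.004464 S between n3,n1
  Y(R9) = 0.002045 S between n2,n3
  Y(R10) = 0.005814 S between n3,n2
  Y(R11) = 0.0004202 S between n2,n0
  Y(R12) = 0.001536 S between n0,n3
  Y(R13) = 0.08929 S between n2,n3
  Y(R14) = 0.0001070 S between n0,n1
  Y(R15) = 0.1022 S between n2,n0
  Y(R16) = 0.006993 S between n2,n0
  Y(R17) = 0.001466 S between n3,n2
  Y(R18) = 0.0006993 S between n2,n0
  Itest: injects 0.00119 A into n2 (from n3)
Assemble and solve the 3×3 MNA system:
  V(n1)=-0.0007646  V(n2)=0.0004400  V(n3)=-0.001714

R_eq = 1.810 Ω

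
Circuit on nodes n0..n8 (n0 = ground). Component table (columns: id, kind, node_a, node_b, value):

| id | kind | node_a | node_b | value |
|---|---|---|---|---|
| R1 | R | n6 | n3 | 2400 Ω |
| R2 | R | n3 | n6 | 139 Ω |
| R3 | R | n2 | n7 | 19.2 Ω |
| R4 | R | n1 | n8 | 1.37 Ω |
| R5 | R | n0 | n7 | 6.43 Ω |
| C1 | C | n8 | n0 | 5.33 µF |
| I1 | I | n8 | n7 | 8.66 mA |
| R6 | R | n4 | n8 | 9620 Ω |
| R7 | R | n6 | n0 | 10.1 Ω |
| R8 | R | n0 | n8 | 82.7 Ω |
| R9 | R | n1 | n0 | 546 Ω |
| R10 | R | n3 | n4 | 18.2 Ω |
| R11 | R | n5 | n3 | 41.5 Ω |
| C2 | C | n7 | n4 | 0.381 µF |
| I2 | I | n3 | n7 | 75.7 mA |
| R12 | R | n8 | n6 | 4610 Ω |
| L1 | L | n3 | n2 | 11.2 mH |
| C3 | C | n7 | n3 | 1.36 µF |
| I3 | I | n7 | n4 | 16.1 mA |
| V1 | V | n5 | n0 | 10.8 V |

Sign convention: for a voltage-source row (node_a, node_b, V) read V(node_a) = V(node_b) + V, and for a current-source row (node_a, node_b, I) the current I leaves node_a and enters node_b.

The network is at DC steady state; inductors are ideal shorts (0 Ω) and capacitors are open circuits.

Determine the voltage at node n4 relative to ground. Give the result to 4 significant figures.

3.382 V

Element admittances at DC:
  Y(R1) = 0.0004167 S between n6,n3
  Y(R2) = 0.007194 S between n3,n6
  Y(R3) = 0.05208 S between n2,n7
  Y(R4) = 0.7299 S between n1,n8
  Y(R5) = 0.1555 S between n0,n7
  Y(C1) = 0.000 S between n8,n0
  I1: injects 0.00866 A into n7 (from n8)
  Y(R6) = 0.0001040 S between n4,n8
  Y(R7) = 0.09901 S between n6,n0
  Y(R8) = 0.01209 S between n0,n8
  Y(R9) = 0.001832 S between n1,n0
  Y(R10) = 0.05495 S between n3,n4
  Y(R11) = 0.02410 S between n5,n3
  Y(C2) = 0.000 S between n7,n4
  I2: injects 0.0757 A into n7 (from n3)
  Y(R12) = 0.0002169 S between n8,n6
  L1: short n3↔n2 (DC inductor)
  Y(C3) = 0.000 S between n7,n3
  I3: injects 0.0161 A into n4 (from n7)
  V1: constraint V(n5)−V(n0) = 10.8
Assemble and solve the 10×10 MNA system:
  V(n1)=-0.5787  V(n2)=3.097  V(n3)=3.097  V(n4)=3.382  V(n5)=10.80  V(n6)=0.2194  V(n7)=1.106  V(n8)=-0.5801
  i(L1)=0.1037  i(V1)=-0.1856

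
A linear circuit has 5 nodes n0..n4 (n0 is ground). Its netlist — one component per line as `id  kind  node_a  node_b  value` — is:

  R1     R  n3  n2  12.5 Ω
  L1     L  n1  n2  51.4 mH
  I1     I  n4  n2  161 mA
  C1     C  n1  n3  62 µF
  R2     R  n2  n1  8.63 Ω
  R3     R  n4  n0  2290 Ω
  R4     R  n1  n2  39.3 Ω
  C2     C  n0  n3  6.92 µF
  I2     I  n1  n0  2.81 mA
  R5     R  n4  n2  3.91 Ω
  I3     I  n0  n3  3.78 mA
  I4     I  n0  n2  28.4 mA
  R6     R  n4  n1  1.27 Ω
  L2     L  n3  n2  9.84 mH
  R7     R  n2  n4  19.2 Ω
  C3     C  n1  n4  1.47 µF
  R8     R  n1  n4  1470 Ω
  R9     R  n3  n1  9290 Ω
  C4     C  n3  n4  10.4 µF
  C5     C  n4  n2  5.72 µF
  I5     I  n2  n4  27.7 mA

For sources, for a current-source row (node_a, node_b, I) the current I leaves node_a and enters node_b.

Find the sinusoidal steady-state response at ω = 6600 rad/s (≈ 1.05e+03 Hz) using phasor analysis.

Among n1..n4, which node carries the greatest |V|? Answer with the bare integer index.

Apply KCL at each of the 4 non-ground nodes and solve the resulting linear system.
Node n1: branches {L1, C1, R2, R4, I2, R6, C3, R8, R9} → V_1 = 0.02419-0.6494j
Node n2: branches {R1, L1, I1, R2, R4, R5, I4, L2, R7, C5, I5} → V_2 = 0.3013-0.6543j
Node n3: branches {R1, C1, C2, I3, L2, R9, C4} → V_3 = 0.006096-0.6432j
Node n4: branches {I1, R3, R5, R6, R7, C3, R8, C4, C5, I5} → V_4 = -0.01856-0.6376j

2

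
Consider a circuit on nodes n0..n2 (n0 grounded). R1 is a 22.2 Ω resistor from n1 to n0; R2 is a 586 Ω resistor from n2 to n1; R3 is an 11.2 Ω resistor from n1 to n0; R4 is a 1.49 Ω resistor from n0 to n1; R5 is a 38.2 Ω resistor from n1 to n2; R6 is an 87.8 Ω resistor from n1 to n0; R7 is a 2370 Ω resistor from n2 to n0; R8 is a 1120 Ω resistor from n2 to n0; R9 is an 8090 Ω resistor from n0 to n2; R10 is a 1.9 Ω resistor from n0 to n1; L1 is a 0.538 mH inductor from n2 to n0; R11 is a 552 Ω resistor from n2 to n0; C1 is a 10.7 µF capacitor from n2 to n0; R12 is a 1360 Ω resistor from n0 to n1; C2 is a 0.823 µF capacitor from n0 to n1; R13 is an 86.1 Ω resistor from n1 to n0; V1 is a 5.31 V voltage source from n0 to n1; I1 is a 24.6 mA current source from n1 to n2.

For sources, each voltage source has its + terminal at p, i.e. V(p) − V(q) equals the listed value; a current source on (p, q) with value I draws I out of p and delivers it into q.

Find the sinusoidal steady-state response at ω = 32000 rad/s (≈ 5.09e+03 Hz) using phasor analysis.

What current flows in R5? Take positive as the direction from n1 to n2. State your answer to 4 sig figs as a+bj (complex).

-0.1378-0.01123j A

Apply KCL at each of the 2 non-ground nodes and solve the resulting linear system.
Node n1: branches {R1, R2, R3, R4, R5, R6, R10, R12, C2, R13, V1, I1} → V_1 = -5.310+0.000j
Node n2: branches {R2, R5, R7, R8, R9, L1, R11, C1, I1} → V_2 = -0.04699+0.4291j
Source currents: i(V1)=-7.320-0.1518j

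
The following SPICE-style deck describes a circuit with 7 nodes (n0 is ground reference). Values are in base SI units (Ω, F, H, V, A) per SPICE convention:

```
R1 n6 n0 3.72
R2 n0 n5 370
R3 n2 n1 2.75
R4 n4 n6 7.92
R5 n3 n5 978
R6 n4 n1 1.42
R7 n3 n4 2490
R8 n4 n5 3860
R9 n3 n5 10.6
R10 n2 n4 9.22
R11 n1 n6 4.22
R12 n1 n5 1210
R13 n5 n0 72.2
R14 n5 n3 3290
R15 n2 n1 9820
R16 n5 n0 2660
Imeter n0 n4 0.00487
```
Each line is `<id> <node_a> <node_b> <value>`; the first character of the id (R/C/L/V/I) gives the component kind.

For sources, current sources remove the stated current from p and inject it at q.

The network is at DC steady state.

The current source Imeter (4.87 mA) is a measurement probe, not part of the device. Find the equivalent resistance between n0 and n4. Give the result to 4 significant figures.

R_eq = 6.904 Ω

MNA unknowns: 6 node voltages V₁..V_6
R1: Y=0.2688 on G[6,0]
R2: Y=0.002703 on G[0,5]
R3: Y=0.3636 on G[2,1]
R4: Y=0.1263 on G[4,6]
R5: Y=0.001022 on G[3,5]
R6: Y=0.7042 on G[4,1]
R7: Y=0.0004016 on G[3,4]
R8: Y=0.0002591 on G[4,5]
R9: Y=0.09434 on G[3,5]
R10: Y=0.1085 on G[2,4]
R11: Y=0.2370 on G[1,6]
R12: Y=0.0008264 on G[1,5]
R13: Y=0.01385 on G[5,0]
R14: Y=0.0003040 on G[5,3]
R15: Y=0.0001018 on G[2,1]
R16: Y=0.0003759 on G[5,0]
Imeter: z[0]−=0.00487, z[4]+=0.00487
solve → V1=0.02998, V2=0.03081, V3=0.002679, V4=0.03362, V5=0.002549, V6=0.01796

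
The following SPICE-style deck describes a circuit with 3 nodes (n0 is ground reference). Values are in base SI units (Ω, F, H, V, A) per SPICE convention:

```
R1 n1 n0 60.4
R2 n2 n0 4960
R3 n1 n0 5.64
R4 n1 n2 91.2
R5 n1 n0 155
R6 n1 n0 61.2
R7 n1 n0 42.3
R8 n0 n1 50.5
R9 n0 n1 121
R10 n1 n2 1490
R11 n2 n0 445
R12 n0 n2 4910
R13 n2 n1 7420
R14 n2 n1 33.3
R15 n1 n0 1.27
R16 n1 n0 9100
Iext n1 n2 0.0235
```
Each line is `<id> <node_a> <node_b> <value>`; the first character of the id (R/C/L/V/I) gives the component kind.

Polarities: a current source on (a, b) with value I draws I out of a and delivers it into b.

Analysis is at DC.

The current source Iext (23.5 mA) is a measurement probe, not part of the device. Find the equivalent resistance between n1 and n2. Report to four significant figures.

Element admittances at DC:
  Y(R1) = 0.01656 S between n1,n0
  Y(R2) = 0.0002016 S between n2,n0
  Y(R3) = 0.1773 S between n1,n0
  Y(R4) = 0.01096 S between n1,n2
  Y(R5) = 0.006452 S between n1,n0
  Y(R6) = 0.01634 S between n1,n0
  Y(R7) = 0.02364 S between n1,n0
  Y(R8) = 0.01980 S between n0,n1
  Y(R9) = 0.008264 S between n0,n1
  Y(R10) = 0.0006711 S between n1,n2
  Y(R11) = 0.002247 S between n2,n0
  Y(R12) = 0.0002037 S between n0,n2
  Y(R13) = 0.0001348 S between n2,n1
  Y(R14) = 0.03003 S between n2,n1
  Y(R15) = 0.7874 S between n1,n0
  Y(R16) = 0.0001099 S between n1,n0
  Iext: injects 0.0235 A into n2 (from n1)
Assemble and solve the 2×2 MNA system:
  V(n1)=-0.001325  V(n2)=0.5274

R_eq = 22.50 Ω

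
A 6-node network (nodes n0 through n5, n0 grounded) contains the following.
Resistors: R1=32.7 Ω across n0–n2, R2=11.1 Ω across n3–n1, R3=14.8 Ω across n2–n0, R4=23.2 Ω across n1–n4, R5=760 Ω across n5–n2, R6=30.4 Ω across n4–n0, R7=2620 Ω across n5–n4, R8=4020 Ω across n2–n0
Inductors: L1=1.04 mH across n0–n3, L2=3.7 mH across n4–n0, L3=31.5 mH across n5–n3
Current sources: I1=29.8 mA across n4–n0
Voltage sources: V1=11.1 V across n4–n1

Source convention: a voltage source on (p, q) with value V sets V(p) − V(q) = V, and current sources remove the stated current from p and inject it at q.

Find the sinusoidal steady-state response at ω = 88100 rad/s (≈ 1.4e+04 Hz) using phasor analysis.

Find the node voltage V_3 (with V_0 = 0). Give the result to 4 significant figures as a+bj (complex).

MNA unknowns: 5 node voltages V₁..V_5 plus 1 source current (V1)
R1: Y=0.03058+0.000j on G[0,2]
L1: Y=0.000-0.01091j on G[0,3]
R2: Y=0.09009+0.000j on G[3,1]
R3: Y=0.06757+0.000j on G[2,0]
R4: Y=0.04310+0.000j on G[1,4]
R5: Y=0.001316+0.000j on G[5,2]
R6: Y=0.03289+0.000j on G[4,0]
L2: Y=0.000-0.003068j on G[4,0]
R7: Y=0.0003817+0.000j on G[5,4]
I1: z[4]−=0.0298, z[0]+=0.0298
L3: Y=0.000-0.0003603j on G[5,3]
R8: Y=0.0002488+0.000j on G[2,0]
V1: row V4−V1=11.1, i_V1 at 4,1
solve → V1=-10.22-3.170j, V2=-0.01298+0.01507j, V3=-9.667-4.376j, V4=0.8806-3.170j, V5=-0.9835+1.142j
aux → i_V1=-0.5282+0.1086j

-9.667-4.376j V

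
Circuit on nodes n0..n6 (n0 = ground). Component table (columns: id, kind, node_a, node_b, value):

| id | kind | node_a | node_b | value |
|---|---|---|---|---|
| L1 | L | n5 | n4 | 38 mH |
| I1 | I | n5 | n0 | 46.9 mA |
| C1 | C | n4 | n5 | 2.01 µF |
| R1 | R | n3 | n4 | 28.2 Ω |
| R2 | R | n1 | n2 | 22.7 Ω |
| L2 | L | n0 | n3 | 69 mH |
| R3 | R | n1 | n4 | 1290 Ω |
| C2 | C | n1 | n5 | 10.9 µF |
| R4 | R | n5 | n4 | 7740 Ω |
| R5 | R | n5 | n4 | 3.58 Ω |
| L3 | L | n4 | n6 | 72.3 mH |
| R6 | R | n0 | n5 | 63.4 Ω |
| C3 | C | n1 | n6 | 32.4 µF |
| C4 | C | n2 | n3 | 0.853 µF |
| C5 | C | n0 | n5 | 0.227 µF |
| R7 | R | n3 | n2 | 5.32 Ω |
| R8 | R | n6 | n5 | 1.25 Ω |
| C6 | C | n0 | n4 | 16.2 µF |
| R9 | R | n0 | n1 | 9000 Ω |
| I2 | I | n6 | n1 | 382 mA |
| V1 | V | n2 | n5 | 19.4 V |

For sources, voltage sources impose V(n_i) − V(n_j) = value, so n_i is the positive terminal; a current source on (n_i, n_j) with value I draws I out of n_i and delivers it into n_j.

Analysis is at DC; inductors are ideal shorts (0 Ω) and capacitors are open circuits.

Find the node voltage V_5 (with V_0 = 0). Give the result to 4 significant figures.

-15.45 V

MNA unknowns: 6 node voltages V₁..V_6 plus 4 source currents (L1, L2, L3, V1)
L1: row V5−V4=0, i_L1 at 5,4
I1: z[5]−=0.0469, z[0]+=0.0469
C1: Y=0.000 on G[4,5]
R1: Y=0.03546 on G[3,4]
R2: Y=0.04405 on G[1,2]
L2: row V0−V3=0, i_L2 at 0,3
R3: Y=0.0007752 on G[1,4]
C2: Y=0.000 on G[1,5]
R4: Y=0.0001292 on G[5,4]
R5: Y=0.2793 on G[5,4]
L3: row V4−V6=0, i_L3 at 4,6
R6: Y=0.01577 on G[0,5]
C3: Y=0.000 on G[1,6]
C4: Y=0.000 on G[2,3]
C5: Y=0.000 on G[0,5]
R7: Y=0.1880 on G[3,2]
R8: Y=0.8000 on G[6,5]
C6: Y=0.000 on G[0,4]
R9: Y=0.0001111 on G[0,1]
I2: z[6]−=0.382, z[1]+=0.382
V1: row V2−V5=19.4, i_V1 at 2,5
solve → V1=12.11, V2=3.953, V3=0.000, V4=-15.45, V5=-15.45, V6=-15.45
aux → i_L1=-0.1871, i_L2=-0.1954, i_L3=0.3820, i_V1=-0.3838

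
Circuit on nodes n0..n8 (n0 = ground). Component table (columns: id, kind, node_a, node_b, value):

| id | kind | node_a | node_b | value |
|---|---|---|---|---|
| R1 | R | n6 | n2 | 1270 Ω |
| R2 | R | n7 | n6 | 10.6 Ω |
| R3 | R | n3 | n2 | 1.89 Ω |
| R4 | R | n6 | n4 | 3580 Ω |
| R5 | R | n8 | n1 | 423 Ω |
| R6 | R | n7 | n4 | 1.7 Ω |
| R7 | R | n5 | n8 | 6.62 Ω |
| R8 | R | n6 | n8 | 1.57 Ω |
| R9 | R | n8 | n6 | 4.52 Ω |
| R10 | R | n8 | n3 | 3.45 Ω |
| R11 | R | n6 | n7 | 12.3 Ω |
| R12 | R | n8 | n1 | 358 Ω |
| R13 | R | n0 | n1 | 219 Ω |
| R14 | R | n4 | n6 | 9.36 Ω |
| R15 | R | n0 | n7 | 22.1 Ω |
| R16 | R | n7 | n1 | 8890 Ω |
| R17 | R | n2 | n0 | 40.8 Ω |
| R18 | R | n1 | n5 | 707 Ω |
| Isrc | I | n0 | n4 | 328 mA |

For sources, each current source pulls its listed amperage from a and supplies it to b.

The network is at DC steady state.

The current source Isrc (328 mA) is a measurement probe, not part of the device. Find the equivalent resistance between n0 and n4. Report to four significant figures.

R_eq = 16.06 Ω

Element admittances at DC:
  Y(R1) = 0.0007874 S between n6,n2
  Y(R2) = 0.09434 S between n7,n6
  Y(R3) = 0.5291 S between n3,n2
  Y(R4) = 0.0002793 S between n6,n4
  Y(R5) = 0.002364 S between n8,n1
  Y(R6) = 0.5882 S between n7,n4
  Y(R7) = 0.1511 S between n5,n8
  Y(R8) = 0.6369 S between n6,n8
  Y(R9) = 0.2212 S between n8,n6
  Y(R10) = 0.2899 S between n8,n3
  Y(R11) = 0.08130 S between n6,n7
  Y(R12) = 0.002793 S between n8,n1
  Y(R13) = 0.004566 S between n0,n1
  Y(R14) = 0.1068 S between n4,n6
  Y(R15) = 0.04525 S between n0,n7
  Y(R16) = 0.0001125 S between n7,n1
  Y(R17) = 0.02451 S between n2,n0
  Y(R18) = 0.001414 S between n1,n5
  Isrc: injects 0.328 A into n4 (from n0)
Assemble and solve the 8×8 MNA system:
  V(n1)=2.665  V(n2)=3.967  V(n3)=4.150  V(n4)=5.269  V(n5)=4.467  V(n6)=4.611  V(n7)=4.831  V(n8)=4.484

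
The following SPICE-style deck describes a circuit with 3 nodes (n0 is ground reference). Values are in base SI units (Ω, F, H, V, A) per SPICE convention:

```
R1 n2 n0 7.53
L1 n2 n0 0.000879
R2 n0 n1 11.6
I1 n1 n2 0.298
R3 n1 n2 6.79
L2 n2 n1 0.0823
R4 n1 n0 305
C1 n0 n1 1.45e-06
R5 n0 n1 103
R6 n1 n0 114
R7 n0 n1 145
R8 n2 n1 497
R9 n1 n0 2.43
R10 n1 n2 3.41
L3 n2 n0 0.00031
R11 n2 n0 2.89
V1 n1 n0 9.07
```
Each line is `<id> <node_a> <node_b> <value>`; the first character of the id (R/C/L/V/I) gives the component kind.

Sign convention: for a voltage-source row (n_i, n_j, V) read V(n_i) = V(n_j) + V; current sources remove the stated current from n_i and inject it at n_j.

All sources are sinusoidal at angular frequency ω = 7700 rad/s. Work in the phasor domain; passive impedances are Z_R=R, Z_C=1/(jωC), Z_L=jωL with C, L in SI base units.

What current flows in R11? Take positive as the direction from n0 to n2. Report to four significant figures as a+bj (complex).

-1.175-0.7196j A

MNA unknowns: 2 node voltages V₁..V_2 plus 1 source current (V1)
R1: Y=0.1328+0.000j on G[2,0]
L1: Y=0.000-0.1477j on G[2,0]
R2: Y=0.08621+0.000j on G[0,1]
I1: z[1]−=0.298, z[2]+=0.298
R3: Y=0.1473+0.000j on G[1,2]
L2: Y=0.000-0.001578j on G[2,1]
R4: Y=0.003279+0.000j on G[1,0]
C1: Y=0.000+0.01117j on G[0,1]
R5: Y=0.009709+0.000j on G[0,1]
R6: Y=0.008772+0.000j on G[1,0]
R7: Y=0.006897+0.000j on G[0,1]
R8: Y=0.002012+0.000j on G[2,1]
R9: Y=0.4115+0.000j on G[1,0]
R10: Y=0.2933+0.000j on G[1,2]
L3: Y=0.000-0.4189j on G[2,0]
R11: Y=0.3460+0.000j on G[2,0]
V1: row V1−V0=9.07, i_V1 at 1,0
solve → V1=9.070+0.000j, V2=3.397+2.080j
aux → i_V1=-7.579+0.8280j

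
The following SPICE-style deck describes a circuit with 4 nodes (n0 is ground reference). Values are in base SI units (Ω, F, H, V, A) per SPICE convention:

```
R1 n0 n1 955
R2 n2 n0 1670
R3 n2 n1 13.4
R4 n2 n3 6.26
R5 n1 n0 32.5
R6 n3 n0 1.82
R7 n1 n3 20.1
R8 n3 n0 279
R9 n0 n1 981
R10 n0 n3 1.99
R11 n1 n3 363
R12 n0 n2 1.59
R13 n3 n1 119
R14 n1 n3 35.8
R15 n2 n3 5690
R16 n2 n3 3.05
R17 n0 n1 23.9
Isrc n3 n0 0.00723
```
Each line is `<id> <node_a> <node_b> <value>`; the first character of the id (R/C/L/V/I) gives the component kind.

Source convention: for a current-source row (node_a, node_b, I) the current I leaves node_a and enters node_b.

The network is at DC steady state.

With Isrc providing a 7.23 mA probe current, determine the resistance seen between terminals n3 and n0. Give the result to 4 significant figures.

MNA unknowns: 3 node voltages V₁..V_3
R1: Y=0.001047 on G[0,1]
R2: Y=0.0005988 on G[2,0]
R3: Y=0.07463 on G[2,1]
R4: Y=0.1597 on G[2,3]
R5: Y=0.03077 on G[1,0]
R6: Y=0.5495 on G[3,0]
R7: Y=0.04975 on G[1,3]
R8: Y=0.003584 on G[3,0]
R9: Y=0.001019 on G[0,1]
R10: Y=0.5025 on G[0,3]
R11: Y=0.002755 on G[1,3]
R12: Y=0.6289 on G[0,2]
R13: Y=0.008403 on G[3,1]
R14: Y=0.02793 on G[1,3]
R15: Y=0.0001757 on G[2,3]
R16: Y=0.3279 on G[2,3]
R17: Y=0.04184 on G[0,1]
Isrc: z[3]−=0.00723, z[0]+=0.00723
solve → V1=-0.002696, V2=-0.002326, V3=-0.005272

R_eq = 0.7291 Ω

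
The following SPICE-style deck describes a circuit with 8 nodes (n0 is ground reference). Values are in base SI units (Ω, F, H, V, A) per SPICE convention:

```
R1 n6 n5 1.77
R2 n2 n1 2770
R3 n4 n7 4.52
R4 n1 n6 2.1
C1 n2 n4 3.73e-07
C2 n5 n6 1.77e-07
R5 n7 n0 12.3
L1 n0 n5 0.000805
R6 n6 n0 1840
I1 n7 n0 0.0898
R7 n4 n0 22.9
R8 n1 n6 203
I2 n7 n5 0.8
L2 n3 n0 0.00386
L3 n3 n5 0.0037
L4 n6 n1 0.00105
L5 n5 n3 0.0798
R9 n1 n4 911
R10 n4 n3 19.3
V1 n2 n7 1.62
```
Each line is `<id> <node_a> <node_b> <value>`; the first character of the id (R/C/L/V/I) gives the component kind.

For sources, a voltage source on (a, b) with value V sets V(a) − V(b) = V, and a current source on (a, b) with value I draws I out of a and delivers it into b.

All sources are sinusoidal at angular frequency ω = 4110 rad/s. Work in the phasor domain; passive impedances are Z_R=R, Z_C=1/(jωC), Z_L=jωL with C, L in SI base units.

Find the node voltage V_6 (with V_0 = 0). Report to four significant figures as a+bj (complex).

-0.02812+2.034j V

MNA unknowns: 7 node voltages V₁..V_7 plus 1 source current (V1)
R1: Y=0.5650+0.000j on G[6,5]
R2: Y=0.0003610+0.000j on G[2,1]
R3: Y=0.2212+0.000j on G[4,7]
R4: Y=0.4762+0.000j on G[1,6]
C1: Y=0.000+0.001533j on G[2,4]
C2: Y=0.000+0.0007275j on G[5,6]
R5: Y=0.08130+0.000j on G[7,0]
L1: Y=0.000-0.3022j on G[0,5]
R6: Y=0.0005435+0.000j on G[6,0]
I1: z[7]−=0.0898, z[0]+=0.0898
R7: Y=0.04367+0.000j on G[4,0]
R8: Y=0.004926+0.000j on G[1,6]
I2: z[7]−=0.8, z[5]+=0.8
L2: Y=0.000-0.06303j on G[3,0]
L3: Y=0.000-0.06576j on G[3,5]
L4: Y=0.000-0.2317j on G[6,1]
L5: Y=0.000-0.003049j on G[5,3]
R9: Y=0.001098+0.000j on G[1,4]
R10: Y=0.05181+0.000j on G[4,3]
V1: row V2−V7=1.62, i_V1 at 2,7
solve → V1=-0.03594+2.023j, V2=-4.398-0.1126j, V3=-0.1550-0.5302j, V4=-4.215-0.1587j, V5=-0.01723+2.041j, V6=-0.02812+2.034j, V7=-6.018-0.1126j
aux → i_V1=0.001645+0.001052j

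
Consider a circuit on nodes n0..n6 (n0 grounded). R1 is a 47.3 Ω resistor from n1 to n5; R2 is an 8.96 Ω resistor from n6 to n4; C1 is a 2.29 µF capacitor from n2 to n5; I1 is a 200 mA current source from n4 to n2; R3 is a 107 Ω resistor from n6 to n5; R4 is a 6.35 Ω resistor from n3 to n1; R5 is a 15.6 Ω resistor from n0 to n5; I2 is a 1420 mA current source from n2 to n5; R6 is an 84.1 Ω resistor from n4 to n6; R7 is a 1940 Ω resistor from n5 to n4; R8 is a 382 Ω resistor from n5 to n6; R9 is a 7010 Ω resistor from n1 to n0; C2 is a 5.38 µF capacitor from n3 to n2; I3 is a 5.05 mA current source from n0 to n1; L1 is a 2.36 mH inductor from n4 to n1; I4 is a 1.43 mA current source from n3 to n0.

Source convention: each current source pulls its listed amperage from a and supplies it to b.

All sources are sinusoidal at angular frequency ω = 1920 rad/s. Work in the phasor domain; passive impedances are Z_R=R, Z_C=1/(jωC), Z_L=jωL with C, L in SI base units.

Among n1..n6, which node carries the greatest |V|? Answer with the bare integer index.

Element admittances at ω=1920 rad/s:
  Y(R1) = 0.02114+0.000j S between n1,n5
  Y(R2) = 0.1116+0.000j S between n6,n4
  Y(C1) = 0.000+0.004397j S between n2,n5
  I1: injects 0.2 A into n2 (from n4)
  Y(R3) = 0.009346+0.000j S between n6,n5
  Y(R4) = 0.1575+0.000j S between n3,n1
  Y(R5) = 0.06410+0.000j S between n0,n5
  I2: injects 1.42 A into n5 (from n2)
  Y(R6) = 0.01189+0.000j S between n4,n6
  Y(R7) = 0.0005155+0.000j S between n5,n4
  Y(R8) = 0.002618+0.000j S between n5,n6
  Y(R9) = 0.0001427+0.000j S between n1,n0
  Y(C2) = 0.000+0.01033j S between n3,n2
  I3: injects 0.00505 A into n1 (from n0)
  Y(L1) = 0.000-0.2207j S between n4,n1
  I4: injects 0.00143 A into n0 (from n3)
Assemble and solve the 6×6 MNA system:
  V(n1)=-31.74+3.248j  V(n2)=-25.99+85.63j  V(n3)=-37.10+3.977j  V(n4)=-31.53+3.980j  V(n5)=0.1271-0.007227j  V(n6)=-28.74+3.628j

2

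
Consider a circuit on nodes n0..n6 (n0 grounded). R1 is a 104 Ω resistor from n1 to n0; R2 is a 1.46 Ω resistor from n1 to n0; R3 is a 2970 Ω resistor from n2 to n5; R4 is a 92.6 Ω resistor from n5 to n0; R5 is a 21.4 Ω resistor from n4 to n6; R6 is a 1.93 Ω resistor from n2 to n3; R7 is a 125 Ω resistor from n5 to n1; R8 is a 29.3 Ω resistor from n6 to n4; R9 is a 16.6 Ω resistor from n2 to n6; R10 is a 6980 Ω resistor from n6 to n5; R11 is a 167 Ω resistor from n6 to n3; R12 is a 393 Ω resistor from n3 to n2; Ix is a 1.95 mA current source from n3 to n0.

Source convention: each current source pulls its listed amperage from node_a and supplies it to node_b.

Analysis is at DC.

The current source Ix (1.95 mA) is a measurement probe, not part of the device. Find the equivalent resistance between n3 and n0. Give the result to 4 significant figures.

R_eq = 2140. Ω

Element admittances at DC:
  Y(R1) = 0.009615 S between n1,n0
  Y(R2) = 0.6849 S between n1,n0
  Y(R3) = 0.0003367 S between n2,n5
  Y(R4) = 0.01080 S between n5,n0
  Y(R5) = 0.04673 S between n4,n6
  Y(R6) = 0.5181 S between n2,n3
  Y(R7) = 0.008000 S between n5,n1
  Y(R8) = 0.03413 S between n6,n4
  Y(R9) = 0.06024 S between n2,n6
  Y(R10) = 0.0001433 S between n6,n5
  Y(R11) = 0.005988 S between n6,n3
  Y(R12) = 0.002545 S between n3,n2
  Ix: injects 0.00195 A into n0 (from n3)
Assemble and solve the 6×6 MNA system:
  V(n1)=-0.001187  V(n2)=-4.170  V(n3)=-4.173  V(n4)=-4.161  V(n5)=-0.1042  V(n6)=-4.161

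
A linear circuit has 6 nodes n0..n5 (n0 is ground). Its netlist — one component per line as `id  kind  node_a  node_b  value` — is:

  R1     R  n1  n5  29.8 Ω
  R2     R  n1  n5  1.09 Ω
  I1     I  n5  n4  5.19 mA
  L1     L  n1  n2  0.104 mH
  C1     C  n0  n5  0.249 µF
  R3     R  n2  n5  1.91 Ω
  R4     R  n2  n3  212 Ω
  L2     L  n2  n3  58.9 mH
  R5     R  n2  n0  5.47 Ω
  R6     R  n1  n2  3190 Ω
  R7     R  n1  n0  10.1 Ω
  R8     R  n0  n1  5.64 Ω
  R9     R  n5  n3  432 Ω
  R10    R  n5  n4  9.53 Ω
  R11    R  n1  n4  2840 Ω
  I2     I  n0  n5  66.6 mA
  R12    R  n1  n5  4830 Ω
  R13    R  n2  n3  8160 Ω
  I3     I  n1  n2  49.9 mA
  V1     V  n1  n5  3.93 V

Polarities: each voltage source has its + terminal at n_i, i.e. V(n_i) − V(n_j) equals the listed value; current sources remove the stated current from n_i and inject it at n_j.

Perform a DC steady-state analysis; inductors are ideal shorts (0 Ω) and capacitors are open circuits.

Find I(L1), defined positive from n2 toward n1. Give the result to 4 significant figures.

Apply KCL at each of the 5 non-ground nodes and solve the resulting linear system.
Node n1: branches {R1, R2, L1, R6, R7, R8, R11, R12, I3, V1} → V_1 = 0.1451
Node n2: branches {L1, R3, R4, L2, R5, R6, R13, I3} → V_2 = 0.1451
Node n3: branches {R4, L2, R9, R13} → V_3 = 0.1451
Node n4: branches {I1, R10, R11} → V_4 = -3.723
Node n5: branches {R1, R2, I1, C1, R3, R9, R10, I2, R12, V1} → V_5 = -3.785
Source currents: i(L1)=2.043, i(L2)=0.009097, i(V1)=-5.873

-2.043 A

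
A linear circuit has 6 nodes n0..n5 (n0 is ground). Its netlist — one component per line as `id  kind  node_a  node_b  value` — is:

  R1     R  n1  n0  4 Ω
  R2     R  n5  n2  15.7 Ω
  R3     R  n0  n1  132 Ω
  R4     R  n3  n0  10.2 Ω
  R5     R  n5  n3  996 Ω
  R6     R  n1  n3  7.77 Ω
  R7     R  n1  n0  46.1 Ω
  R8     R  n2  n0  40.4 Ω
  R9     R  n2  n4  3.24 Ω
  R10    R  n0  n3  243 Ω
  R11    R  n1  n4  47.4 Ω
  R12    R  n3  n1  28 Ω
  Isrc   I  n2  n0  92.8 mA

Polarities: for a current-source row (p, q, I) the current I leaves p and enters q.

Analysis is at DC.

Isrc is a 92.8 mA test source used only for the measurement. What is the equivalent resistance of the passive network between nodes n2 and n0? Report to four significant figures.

R_eq = 22.55 Ω

Element admittances at DC:
  Y(R1) = 0.2500 S between n1,n0
  Y(R2) = 0.06369 S between n5,n2
  Y(R3) = 0.007576 S between n0,n1
  Y(R4) = 0.09804 S between n3,n0
  Y(R5) = 0.001004 S between n5,n3
  Y(R6) = 0.1287 S between n1,n3
  Y(R7) = 0.02169 S between n1,n0
  Y(R8) = 0.02475 S between n2,n0
  Y(R9) = 0.3086 S between n2,n4
  Y(R10) = 0.004115 S between n0,n3
  Y(R11) = 0.02110 S between n1,n4
  Y(R12) = 0.03571 S between n3,n1
  Isrc: injects 0.0928 A into n0 (from n2)
Assemble and solve the 5×5 MNA system:
  V(n1)=-0.1175  V(n2)=-2.093  V(n3)=-0.07997  V(n4)=-1.966  V(n5)=-2.062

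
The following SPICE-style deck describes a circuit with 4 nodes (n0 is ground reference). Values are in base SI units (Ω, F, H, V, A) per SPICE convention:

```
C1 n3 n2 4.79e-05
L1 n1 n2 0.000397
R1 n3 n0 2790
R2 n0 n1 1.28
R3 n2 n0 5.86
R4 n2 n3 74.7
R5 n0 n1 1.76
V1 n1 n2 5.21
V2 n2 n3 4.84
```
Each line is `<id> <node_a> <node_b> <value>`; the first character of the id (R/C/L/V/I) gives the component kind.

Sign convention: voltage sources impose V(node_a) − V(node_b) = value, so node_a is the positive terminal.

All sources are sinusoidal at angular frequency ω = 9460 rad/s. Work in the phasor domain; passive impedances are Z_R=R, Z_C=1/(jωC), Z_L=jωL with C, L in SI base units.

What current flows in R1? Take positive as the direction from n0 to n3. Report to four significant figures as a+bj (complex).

MNA unknowns: 3 node voltages V₁..V_3 plus 2 source currents (V1, V2)
C1: Y=0.000+0.4531j on G[3,2]
L1: Y=0.000-0.2663j on G[1,2]
R1: Y=0.0003584+0.000j on G[3,0]
R2: Y=0.7812+0.000j on G[0,1]
R3: Y=0.1706+0.000j on G[2,0]
R4: Y=0.01339+0.000j on G[2,3]
R5: Y=0.5682+0.000j on G[0,1]
V1: row V1−V2=5.21, i_V1 at 1,2
V2: row V2−V3=4.84, i_V2 at 2,3
solve → V1=0.5871+0.000j, V2=-4.623+0.000j, V3=-9.463+0.000j
aux → i_V1=-0.7923+1.387j, i_V2=-0.06818-2.193j

0.003392+0.000j A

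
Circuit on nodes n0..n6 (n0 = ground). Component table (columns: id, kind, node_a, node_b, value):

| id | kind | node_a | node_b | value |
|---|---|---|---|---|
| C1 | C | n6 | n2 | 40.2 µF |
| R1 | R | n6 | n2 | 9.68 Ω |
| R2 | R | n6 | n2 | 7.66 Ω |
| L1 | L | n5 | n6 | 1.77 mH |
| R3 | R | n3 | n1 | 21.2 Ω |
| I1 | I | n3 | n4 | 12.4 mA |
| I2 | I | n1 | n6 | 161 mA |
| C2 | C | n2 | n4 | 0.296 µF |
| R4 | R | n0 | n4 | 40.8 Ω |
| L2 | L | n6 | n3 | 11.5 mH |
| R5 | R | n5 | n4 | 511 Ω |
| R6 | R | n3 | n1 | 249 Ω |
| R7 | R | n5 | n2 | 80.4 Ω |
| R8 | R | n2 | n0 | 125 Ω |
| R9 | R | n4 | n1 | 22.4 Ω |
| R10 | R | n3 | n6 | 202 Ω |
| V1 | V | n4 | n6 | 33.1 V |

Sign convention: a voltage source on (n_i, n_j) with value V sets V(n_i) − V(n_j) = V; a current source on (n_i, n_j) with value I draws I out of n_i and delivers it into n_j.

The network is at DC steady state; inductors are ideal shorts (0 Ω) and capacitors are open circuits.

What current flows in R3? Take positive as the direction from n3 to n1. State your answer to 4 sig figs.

Element admittances at DC:
  Y(C1) = 0.000 S between n6,n2
  Y(R1) = 0.1033 S between n6,n2
  Y(R2) = 0.1305 S between n6,n2
  L1: short n5↔n6 (DC inductor)
  Y(R3) = 0.04717 S between n3,n1
  I1: injects 0.0124 A into n4 (from n3)
  I2: injects 0.161 A into n6 (from n1)
  Y(C2) = 0.000 S between n2,n4
  Y(R4) = 0.02451 S between n0,n4
  L2: short n6↔n3 (DC inductor)
  Y(R5) = 0.001957 S between n5,n4
  Y(R6) = 0.004016 S between n3,n1
  Y(R7) = 0.01244 S between n5,n2
  Y(R8) = 0.008000 S between n2,n0
  Y(R9) = 0.04464 S between n4,n1
  Y(R10) = 0.004950 S between n3,n6
  V1: constraint V(n4)−V(n6) = 33.1
Assemble and solve the 9×9 MNA system:
  V(n1)=-11.41  V(n2)=-24.36  V(n3)=-25.15  V(n4)=7.951  V(n5)=-25.15  V(n6)=-25.15
  i(L1)=0.07462  i(L2)=-0.6909  i(V1)=-1.112

-0.6481 A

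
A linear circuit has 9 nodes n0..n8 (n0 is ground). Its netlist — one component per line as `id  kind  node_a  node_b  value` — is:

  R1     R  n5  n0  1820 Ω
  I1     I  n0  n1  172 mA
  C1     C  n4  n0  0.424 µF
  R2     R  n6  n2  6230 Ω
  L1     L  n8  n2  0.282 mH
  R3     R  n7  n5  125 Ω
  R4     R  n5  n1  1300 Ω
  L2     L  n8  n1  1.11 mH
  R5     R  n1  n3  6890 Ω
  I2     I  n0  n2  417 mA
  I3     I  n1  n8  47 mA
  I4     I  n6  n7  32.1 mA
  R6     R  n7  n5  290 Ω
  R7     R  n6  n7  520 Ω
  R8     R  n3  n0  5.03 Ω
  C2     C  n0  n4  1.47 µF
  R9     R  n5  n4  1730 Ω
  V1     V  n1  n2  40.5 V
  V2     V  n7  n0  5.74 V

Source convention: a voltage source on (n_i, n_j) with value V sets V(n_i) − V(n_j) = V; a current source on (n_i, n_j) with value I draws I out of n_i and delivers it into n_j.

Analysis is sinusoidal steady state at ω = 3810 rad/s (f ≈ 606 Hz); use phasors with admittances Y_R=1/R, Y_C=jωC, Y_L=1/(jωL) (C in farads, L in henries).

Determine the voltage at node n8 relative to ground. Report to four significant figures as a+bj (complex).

MNA unknowns: 8 node voltages V₁..V_8 plus 2 source currents (V1, V2)
R1: Y=0.0005495+0.000j on G[5,0]
I1: z[0]−=0.172, z[1]+=0.172
C1: Y=0.000+0.001615j on G[4,0]
R2: Y=0.0001605+0.000j on G[6,2]
L1: Y=0.000-0.9307j on G[8,2]
R3: Y=0.008000+0.000j on G[7,5]
R4: Y=0.0007692+0.000j on G[5,1]
L2: Y=0.000-0.2365j on G[8,1]
R5: Y=0.0001451+0.000j on G[1,3]
I2: z[0]−=0.417, z[2]+=0.417
I3: z[1]−=0.047, z[8]+=0.047
I4: z[6]−=0.0321, z[7]+=0.0321
R6: Y=0.003448+0.000j on G[7,5]
R7: Y=0.001923+0.000j on G[6,7]
R8: Y=0.1988+0.000j on G[3,0]
C2: Y=0.000+0.005601j on G[0,4]
R9: Y=0.0005780+0.000j on G[5,4]
V1: row V1−V2=40.5, i_V1 at 1,2
V2: row V7−V0=5.74, i_V2 at 7,0
solve → V1=586.6-0.1010j, V2=546.1-0.1010j, V3=0.4279-7.365e-05j, V4=0.2359-3.085j, V5=38.75-0.1394j, V6=31.96-0.007777j, V7=5.740+0.000j, V8=554.3-0.06069j
aux → i_V1=-0.3720+7.636j, i_V2=0.4604-0.001611j

554.3-0.06069j V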